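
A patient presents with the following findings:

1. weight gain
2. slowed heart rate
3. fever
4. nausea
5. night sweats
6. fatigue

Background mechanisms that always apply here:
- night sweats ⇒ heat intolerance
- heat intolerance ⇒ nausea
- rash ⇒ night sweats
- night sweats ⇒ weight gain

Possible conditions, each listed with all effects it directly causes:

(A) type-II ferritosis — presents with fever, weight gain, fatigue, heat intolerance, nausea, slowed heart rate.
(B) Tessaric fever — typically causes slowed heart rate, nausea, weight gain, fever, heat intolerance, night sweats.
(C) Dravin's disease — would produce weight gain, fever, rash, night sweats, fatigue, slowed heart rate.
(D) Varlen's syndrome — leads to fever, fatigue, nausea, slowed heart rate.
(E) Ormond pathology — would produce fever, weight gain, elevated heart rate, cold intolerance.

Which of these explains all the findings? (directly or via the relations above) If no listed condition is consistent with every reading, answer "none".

For each candidate, compare predicted effects to what was observed:
(A) type-II ferritosis — weight gain +; slowed heart rate +; fever +; nausea +; night sweats -; fatigue +
(B) Tessaric fever — does not account for fatigue
(C) Dravin's disease — accounts for every observation (nausea through night sweats → heat intolerance → nausea)
(D) Varlen's syndrome — does not account for weight gain, night sweats
(E) Ormond pathology — weight gain +; slowed heart rate -; fever +; nausea -; night sweats -; fatigue -
Only (C) is consistent with every observation.

C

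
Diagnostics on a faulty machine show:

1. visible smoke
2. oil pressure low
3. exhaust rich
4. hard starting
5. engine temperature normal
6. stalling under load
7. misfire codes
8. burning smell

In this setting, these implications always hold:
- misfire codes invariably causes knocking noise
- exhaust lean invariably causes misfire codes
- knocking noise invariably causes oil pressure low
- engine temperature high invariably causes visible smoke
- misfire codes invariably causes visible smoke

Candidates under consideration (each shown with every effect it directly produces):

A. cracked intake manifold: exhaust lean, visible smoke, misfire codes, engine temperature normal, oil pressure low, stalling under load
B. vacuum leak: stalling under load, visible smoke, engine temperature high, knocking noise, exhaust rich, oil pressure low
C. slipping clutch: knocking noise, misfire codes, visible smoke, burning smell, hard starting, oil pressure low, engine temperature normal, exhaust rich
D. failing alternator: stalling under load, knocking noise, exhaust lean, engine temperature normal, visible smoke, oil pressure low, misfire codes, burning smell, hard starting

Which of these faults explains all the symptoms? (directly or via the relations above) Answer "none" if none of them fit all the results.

Testing each hypothesis:
(A) cracked intake manifold — fails on exhaust rich, hard starting, burning smell (predicts exhaust lean, not exhaust rich)
(B) vacuum leak — fails on hard starting, engine temperature normal, misfire codes, burning smell (predicts engine temperature high, not engine temperature normal)
(C) slipping clutch — does not account for stalling under load
(D) failing alternator — visible smoke yes; oil pressure low yes; exhaust rich NO; hard starting yes; engine temperature normal yes; stalling under load yes; misfire codes yes; burning smell yes
No candidate is consistent with all observations.

none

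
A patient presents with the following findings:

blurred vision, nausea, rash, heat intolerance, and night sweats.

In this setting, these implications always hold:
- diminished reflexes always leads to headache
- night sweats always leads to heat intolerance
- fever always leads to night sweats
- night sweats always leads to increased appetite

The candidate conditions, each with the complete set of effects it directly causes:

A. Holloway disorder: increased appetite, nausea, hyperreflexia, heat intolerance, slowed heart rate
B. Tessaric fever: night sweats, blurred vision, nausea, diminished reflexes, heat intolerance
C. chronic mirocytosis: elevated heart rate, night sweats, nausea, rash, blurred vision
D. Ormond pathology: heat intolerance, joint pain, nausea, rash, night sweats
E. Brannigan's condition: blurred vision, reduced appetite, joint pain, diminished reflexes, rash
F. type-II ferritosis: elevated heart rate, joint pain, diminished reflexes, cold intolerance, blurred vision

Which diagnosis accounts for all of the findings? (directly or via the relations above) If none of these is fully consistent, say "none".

C

Checking each candidate against the observations:
(A) Holloway disorder — blurred vision miss; nausea match; rash miss; heat intolerance match; night sweats miss
(B) Tessaric fever — blurred vision match; nausea match; rash miss; heat intolerance match; night sweats match
(C) chronic mirocytosis — blurred vision match; nausea match; rash match; heat intolerance match (via night sweats → heat intolerance); night sweats match
(D) Ormond pathology — blurred vision miss; nausea match; rash match; heat intolerance match; night sweats match
(E) Brannigan's condition — blurred vision match; nausea miss; rash match; heat intolerance miss; night sweats miss
(F) type-II ferritosis — blurred vision match; nausea miss; rash miss; heat intolerance miss; night sweats miss
(C) alone accounts for all the evidence.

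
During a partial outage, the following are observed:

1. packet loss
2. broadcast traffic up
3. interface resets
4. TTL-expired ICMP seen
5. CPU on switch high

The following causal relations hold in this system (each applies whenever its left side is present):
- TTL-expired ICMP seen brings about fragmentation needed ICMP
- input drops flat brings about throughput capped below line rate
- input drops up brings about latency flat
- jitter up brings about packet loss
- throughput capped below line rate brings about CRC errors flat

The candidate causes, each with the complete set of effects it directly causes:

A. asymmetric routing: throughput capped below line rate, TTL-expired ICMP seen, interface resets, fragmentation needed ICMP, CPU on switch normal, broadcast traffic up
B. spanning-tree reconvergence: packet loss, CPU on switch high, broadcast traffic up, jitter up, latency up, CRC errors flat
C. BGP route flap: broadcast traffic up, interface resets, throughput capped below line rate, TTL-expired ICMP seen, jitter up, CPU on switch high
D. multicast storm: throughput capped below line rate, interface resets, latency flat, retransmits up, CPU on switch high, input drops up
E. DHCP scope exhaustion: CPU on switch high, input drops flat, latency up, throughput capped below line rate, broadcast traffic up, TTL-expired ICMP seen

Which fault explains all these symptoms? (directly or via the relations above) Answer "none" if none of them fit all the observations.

Checking each candidate against the observations:
(A) asymmetric routing — fails on packet loss, CPU on switch high (predicts CPU on switch normal, not CPU on switch high)
(B) spanning-tree reconvergence — packet loss yes; broadcast traffic up yes; interface resets NO; TTL-expired ICMP seen NO; CPU on switch high yes
(C) BGP route flap — packet loss yes (by jitter up → packet loss); broadcast traffic up yes; interface resets yes; TTL-expired ICMP seen yes; CPU on switch high yes
(D) multicast storm — does not account for packet loss, broadcast traffic up, TTL-expired ICMP seen
(E) DHCP scope exhaustion — packet loss NO; broadcast traffic up yes; interface resets NO; TTL-expired ICMP seen yes; CPU on switch high yes
Only (C) is consistent with every observation.

C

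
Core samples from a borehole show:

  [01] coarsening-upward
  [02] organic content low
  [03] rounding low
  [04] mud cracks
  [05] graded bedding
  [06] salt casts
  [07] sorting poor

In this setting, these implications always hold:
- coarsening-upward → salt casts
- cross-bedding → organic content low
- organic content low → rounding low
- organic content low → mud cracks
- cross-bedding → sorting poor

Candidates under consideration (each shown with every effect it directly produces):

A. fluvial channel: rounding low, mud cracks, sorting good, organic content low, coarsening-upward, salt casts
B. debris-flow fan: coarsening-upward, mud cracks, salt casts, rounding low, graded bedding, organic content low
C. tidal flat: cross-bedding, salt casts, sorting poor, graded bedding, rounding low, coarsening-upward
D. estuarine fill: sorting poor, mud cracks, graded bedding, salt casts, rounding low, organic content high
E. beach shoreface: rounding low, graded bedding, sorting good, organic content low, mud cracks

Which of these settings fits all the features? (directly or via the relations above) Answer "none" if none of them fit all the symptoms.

C

Per-candidate check:
(A) fluvial channel — coarsening-upward ✓; organic content low ✓; rounding low ✓; mud cracks ✓; graded bedding ✗; salt casts ✓; sorting poor ✗
(B) debris-flow fan — coarsening-upward ✓; organic content low ✓; rounding low ✓; mud cracks ✓; graded bedding ✓; salt casts ✓; sorting poor ✗
(C) tidal flat — coarsening-upward ✓; organic content low ✓ (by cross-bedding → organic content low); rounding low ✓; mud cracks ✓ (by cross-bedding → organic content low → mud cracks); graded bedding ✓; salt casts ✓; sorting poor ✓
(D) estuarine fill — coarsening-upward ✗; organic content low ✗; rounding low ✓; mud cracks ✓; graded bedding ✓; salt casts ✓; sorting poor ✓
(E) beach shoreface — coarsening-upward ✗; organic content low ✓; rounding low ✓; mud cracks ✓; graded bedding ✓; salt casts ✗; sorting poor ✗
Only (C) is consistent with every observation.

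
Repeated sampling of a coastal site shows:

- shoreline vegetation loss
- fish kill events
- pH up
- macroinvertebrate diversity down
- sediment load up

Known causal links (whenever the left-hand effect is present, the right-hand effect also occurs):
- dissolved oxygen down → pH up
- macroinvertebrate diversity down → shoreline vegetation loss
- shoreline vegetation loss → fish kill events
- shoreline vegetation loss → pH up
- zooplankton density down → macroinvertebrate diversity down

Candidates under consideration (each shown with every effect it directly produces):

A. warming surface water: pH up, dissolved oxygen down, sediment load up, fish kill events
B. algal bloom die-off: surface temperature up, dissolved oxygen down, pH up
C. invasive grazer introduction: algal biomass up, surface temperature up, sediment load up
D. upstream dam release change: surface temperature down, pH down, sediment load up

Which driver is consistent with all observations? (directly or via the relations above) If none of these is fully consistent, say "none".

none

For each candidate, compare predicted effects to what was observed:
(A) warming surface water — shoreline vegetation loss -; fish kill events +; pH up +; macroinvertebrate diversity down -; sediment load up +
(B) algal bloom die-off — shoreline vegetation loss -; fish kill events -; pH up +; macroinvertebrate diversity down -; sediment load up -
(C) invasive grazer introduction — shoreline vegetation loss -; fish kill events -; pH up -; macroinvertebrate diversity down -; sediment load up +
(D) upstream dam release change — fails on shoreline vegetation loss, fish kill events, pH up, macroinvertebrate diversity down (predicts pH down, not pH up)
No candidate is consistent with all observations.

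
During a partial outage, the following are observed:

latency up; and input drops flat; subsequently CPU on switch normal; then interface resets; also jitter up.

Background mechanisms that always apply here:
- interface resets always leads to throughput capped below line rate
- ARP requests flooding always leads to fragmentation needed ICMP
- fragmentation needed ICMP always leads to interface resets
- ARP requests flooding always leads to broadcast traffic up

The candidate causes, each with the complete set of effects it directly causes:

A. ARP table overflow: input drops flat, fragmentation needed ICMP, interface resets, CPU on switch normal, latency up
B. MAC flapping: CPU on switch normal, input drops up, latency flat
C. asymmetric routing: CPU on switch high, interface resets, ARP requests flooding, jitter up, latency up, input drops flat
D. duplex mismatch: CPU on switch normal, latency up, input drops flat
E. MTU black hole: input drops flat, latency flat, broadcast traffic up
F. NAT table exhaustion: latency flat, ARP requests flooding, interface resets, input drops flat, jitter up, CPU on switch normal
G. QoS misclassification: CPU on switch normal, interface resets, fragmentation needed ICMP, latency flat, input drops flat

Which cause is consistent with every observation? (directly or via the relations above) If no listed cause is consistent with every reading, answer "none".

For each candidate, compare predicted effects to what was observed:
(A) ARP table overflow — does not account for jitter up
(B) MAC flapping — latency up -; input drops flat -; CPU on switch normal +; interface resets -; jitter up -
(C) asymmetric routing — latency up +; input drops flat +; CPU on switch normal -; interface resets +; jitter up +
(D) duplex mismatch — latency up +; input drops flat +; CPU on switch normal +; interface resets -; jitter up -
(E) MTU black hole — latency up -; input drops flat +; CPU on switch normal -; interface resets -; jitter up -
(F) NAT table exhaustion — fails on latency up (predicts latency flat, not latency up)
(G) QoS misclassification — fails on latency up, jitter up (predicts latency flat, not latency up)
Every candidate fails on at least one observation.

none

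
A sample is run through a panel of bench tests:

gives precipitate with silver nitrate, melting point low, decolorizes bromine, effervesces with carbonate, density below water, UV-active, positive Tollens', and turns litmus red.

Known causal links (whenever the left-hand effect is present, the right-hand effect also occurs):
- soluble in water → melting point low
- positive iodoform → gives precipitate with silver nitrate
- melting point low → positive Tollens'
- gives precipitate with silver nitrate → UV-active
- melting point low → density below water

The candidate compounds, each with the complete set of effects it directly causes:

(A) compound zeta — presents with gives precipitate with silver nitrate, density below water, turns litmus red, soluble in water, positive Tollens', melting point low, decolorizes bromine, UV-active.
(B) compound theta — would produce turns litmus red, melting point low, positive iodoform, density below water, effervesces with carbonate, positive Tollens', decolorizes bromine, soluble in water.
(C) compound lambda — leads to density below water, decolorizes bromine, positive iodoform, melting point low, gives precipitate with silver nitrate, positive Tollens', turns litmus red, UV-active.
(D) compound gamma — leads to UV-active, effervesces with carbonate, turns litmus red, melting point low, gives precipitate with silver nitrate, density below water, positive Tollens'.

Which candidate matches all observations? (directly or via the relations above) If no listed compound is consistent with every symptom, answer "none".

For each candidate, compare predicted effects to what was observed:
(A) compound zeta — gives precipitate with silver nitrate yes; melting point low yes; decolorizes bromine yes; effervesces with carbonate NO; density below water yes; UV-active yes; positive Tollens' yes; turns litmus red yes
(B) compound theta — accounts for every observation (gives precipitate with silver nitrate via positive iodoform → gives precipitate with silver nitrate)
(C) compound lambda — does not account for effervesces with carbonate
(D) compound gamma — does not account for decolorizes bromine
(B) is the only candidate with no mismatches.

B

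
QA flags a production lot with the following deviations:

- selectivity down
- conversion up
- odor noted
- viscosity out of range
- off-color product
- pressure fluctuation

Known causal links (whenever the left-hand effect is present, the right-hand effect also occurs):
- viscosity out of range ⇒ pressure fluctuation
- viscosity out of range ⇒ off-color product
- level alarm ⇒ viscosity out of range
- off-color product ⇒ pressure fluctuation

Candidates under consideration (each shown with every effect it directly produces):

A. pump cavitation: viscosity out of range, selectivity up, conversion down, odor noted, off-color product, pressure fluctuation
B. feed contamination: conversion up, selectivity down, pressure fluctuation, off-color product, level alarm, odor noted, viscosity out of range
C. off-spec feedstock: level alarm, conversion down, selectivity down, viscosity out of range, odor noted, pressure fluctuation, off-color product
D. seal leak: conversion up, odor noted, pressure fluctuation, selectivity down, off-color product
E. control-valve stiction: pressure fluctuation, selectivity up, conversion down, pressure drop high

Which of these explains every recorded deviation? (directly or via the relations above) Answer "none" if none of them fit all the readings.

B

Testing each hypothesis:
(A) pump cavitation — selectivity down -; conversion up -; odor noted +; viscosity out of range +; off-color product +; pressure fluctuation +
(B) feed contamination — selectivity down +; conversion up +; odor noted +; viscosity out of range +; off-color product +; pressure fluctuation +
(C) off-spec feedstock — fails on conversion up (predicts conversion down, not conversion up)
(D) seal leak — selectivity down +; conversion up +; odor noted +; viscosity out of range -; off-color product +; pressure fluctuation +
(E) control-valve stiction — selectivity down -; conversion up -; odor noted -; viscosity out of range -; off-color product -; pressure fluctuation +
(B) is the only candidate with no mismatches.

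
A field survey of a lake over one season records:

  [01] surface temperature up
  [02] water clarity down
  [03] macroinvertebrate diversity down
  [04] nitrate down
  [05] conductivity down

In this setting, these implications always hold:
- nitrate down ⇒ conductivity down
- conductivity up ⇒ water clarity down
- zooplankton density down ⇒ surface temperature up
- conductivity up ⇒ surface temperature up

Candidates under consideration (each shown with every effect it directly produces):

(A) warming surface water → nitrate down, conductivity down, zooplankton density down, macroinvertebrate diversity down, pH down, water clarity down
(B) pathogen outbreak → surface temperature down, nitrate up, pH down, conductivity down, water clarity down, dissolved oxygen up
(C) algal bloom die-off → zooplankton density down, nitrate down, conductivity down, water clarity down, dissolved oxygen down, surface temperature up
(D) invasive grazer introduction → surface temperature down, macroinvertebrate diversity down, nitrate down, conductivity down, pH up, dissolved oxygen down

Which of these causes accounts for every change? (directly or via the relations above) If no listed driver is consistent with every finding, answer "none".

A

For each candidate, compare predicted effects to what was observed:
(A) warming surface water — accounts for every observation (surface temperature up by zooplankton density down → surface temperature up)
(B) pathogen outbreak — surface temperature up miss; water clarity down match; macroinvertebrate diversity down miss; nitrate down miss; conductivity down match
(C) algal bloom die-off — surface temperature up match; water clarity down match; macroinvertebrate diversity down miss; nitrate down match; conductivity down match
(D) invasive grazer introduction — surface temperature up miss; water clarity down miss; macroinvertebrate diversity down match; nitrate down match; conductivity down match
Only (A) is consistent with every observation.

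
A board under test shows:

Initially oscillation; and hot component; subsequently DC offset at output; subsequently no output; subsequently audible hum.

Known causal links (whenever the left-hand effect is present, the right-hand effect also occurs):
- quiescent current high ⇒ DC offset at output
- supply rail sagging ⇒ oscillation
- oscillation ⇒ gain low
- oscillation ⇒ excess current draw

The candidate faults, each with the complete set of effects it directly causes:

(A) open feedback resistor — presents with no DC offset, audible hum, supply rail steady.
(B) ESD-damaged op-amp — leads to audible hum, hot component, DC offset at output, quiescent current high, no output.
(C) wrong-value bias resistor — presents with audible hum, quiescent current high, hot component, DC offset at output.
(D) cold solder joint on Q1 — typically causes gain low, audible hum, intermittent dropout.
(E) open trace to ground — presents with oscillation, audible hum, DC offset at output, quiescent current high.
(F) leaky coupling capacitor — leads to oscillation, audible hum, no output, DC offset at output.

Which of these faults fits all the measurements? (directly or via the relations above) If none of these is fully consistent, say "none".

Checking each candidate against the observations:
(A) open feedback resistor — fails on oscillation, hot component, DC offset at output, no output (predicts no DC offset, not DC offset at output)
(B) ESD-damaged op-amp — oscillation miss; hot component match; DC offset at output match; no output match; audible hum match
(C) wrong-value bias resistor — does not account for oscillation, no output
(D) cold solder joint on Q1 — does not account for oscillation, hot component, DC offset at output, no output
(E) open trace to ground — does not account for hot component, no output
(F) leaky coupling capacitor — oscillation match; hot component miss; DC offset at output match; no output match; audible hum match
Every candidate fails on at least one observation.

none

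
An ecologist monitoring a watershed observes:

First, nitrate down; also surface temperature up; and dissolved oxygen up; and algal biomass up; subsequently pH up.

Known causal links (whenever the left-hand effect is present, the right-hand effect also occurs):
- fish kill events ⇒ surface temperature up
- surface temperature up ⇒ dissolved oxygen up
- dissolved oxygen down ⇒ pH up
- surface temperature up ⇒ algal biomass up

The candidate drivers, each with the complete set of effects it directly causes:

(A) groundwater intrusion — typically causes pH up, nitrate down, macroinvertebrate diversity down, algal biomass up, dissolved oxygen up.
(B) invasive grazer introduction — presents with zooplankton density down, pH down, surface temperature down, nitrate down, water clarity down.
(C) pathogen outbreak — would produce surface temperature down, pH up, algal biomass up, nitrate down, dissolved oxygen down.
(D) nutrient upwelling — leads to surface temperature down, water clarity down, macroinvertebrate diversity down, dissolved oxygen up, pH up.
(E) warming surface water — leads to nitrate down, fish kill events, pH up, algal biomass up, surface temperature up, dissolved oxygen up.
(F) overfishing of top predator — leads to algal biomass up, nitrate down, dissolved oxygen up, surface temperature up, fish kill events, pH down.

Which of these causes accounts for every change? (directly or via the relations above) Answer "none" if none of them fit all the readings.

E

Per-candidate check:
(A) groundwater intrusion — does not account for surface temperature up
(B) invasive grazer introduction — fails on surface temperature up, dissolved oxygen up, algal biomass up, pH up (predicts surface temperature down, not surface temperature up; predicts pH down, not pH up)
(C) pathogen outbreak — fails on surface temperature up, dissolved oxygen up (predicts surface temperature down, not surface temperature up; predicts dissolved oxygen down, not dissolved oxygen up)
(D) nutrient upwelling — fails on nitrate down, surface temperature up, algal biomass up (predicts surface temperature down, not surface temperature up)
(E) warming surface water — nitrate down ✓; surface temperature up ✓; dissolved oxygen up ✓; algal biomass up ✓; pH up ✓
(F) overfishing of top predator — fails on pH up (predicts pH down, not pH up)
(E) is the only candidate with no mismatches.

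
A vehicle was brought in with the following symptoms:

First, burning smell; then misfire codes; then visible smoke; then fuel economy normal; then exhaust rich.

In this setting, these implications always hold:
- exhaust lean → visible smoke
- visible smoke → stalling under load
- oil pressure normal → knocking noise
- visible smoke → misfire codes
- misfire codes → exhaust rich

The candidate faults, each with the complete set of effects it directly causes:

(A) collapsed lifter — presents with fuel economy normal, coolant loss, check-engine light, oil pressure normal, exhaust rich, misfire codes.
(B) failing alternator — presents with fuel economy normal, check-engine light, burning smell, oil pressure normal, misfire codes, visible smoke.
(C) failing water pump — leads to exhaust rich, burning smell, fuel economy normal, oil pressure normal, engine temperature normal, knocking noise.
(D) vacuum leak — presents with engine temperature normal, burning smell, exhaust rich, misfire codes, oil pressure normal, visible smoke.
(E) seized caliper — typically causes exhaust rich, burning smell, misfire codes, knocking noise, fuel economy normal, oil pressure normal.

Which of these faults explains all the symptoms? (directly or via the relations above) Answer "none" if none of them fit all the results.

For each candidate, compare predicted effects to what was observed:
(A) collapsed lifter — burning smell NO; misfire codes yes; visible smoke NO; fuel economy normal yes; exhaust rich yes
(B) failing alternator — accounts for every observation (exhaust rich through misfire codes → exhaust rich)
(C) failing water pump — burning smell yes; misfire codes NO; visible smoke NO; fuel economy normal yes; exhaust rich yes
(D) vacuum leak — burning smell yes; misfire codes yes; visible smoke yes; fuel economy normal NO; exhaust rich yes
(E) seized caliper — does not account for visible smoke
(B) is the only candidate with no mismatches.

B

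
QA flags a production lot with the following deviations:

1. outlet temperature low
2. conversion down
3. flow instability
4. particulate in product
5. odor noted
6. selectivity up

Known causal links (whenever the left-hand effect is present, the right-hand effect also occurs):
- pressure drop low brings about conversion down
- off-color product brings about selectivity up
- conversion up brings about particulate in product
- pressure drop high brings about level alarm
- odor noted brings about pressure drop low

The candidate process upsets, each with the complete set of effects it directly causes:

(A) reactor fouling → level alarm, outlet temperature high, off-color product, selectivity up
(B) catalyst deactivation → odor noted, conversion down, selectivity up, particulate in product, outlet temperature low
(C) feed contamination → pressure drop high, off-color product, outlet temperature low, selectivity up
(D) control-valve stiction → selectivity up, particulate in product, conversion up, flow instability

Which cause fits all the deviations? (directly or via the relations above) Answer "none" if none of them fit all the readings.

none

Checking each candidate against the observations:
(A) reactor fouling — outlet temperature low NO; conversion down NO; flow instability NO; particulate in product NO; odor noted NO; selectivity up yes
(B) catalyst deactivation — outlet temperature low yes; conversion down yes; flow instability NO; particulate in product yes; odor noted yes; selectivity up yes
(C) feed contamination — outlet temperature low yes; conversion down NO; flow instability NO; particulate in product NO; odor noted NO; selectivity up yes
(D) control-valve stiction — fails on outlet temperature low, conversion down, odor noted (predicts conversion up, not conversion down)
No candidate is consistent with all observations.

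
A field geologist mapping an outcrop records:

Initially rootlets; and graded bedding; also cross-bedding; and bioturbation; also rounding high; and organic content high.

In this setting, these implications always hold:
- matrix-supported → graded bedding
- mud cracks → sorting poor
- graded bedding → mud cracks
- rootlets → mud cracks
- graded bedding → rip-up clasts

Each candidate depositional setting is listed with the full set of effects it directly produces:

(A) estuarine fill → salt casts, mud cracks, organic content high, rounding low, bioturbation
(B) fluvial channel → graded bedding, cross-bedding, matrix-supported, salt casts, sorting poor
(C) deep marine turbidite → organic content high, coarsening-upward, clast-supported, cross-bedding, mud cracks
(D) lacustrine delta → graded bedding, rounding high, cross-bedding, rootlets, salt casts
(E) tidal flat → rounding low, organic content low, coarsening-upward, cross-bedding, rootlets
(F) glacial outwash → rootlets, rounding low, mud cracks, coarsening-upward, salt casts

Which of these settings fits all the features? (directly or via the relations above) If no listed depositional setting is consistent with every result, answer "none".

none

For each candidate, compare predicted effects to what was observed:
(A) estuarine fill — rootlets NO; graded bedding NO; cross-bedding NO; bioturbation yes; rounding high NO; organic content high yes
(B) fluvial channel — does not account for rootlets, bioturbation, rounding high, organic content high
(C) deep marine turbidite — rootlets NO; graded bedding NO; cross-bedding yes; bioturbation NO; rounding high NO; organic content high yes
(D) lacustrine delta — rootlets yes; graded bedding yes; cross-bedding yes; bioturbation NO; rounding high yes; organic content high NO
(E) tidal flat — rootlets yes; graded bedding NO; cross-bedding yes; bioturbation NO; rounding high NO; organic content high NO
(F) glacial outwash — rootlets yes; graded bedding NO; cross-bedding NO; bioturbation NO; rounding high NO; organic content high NO
No candidate is consistent with all observations.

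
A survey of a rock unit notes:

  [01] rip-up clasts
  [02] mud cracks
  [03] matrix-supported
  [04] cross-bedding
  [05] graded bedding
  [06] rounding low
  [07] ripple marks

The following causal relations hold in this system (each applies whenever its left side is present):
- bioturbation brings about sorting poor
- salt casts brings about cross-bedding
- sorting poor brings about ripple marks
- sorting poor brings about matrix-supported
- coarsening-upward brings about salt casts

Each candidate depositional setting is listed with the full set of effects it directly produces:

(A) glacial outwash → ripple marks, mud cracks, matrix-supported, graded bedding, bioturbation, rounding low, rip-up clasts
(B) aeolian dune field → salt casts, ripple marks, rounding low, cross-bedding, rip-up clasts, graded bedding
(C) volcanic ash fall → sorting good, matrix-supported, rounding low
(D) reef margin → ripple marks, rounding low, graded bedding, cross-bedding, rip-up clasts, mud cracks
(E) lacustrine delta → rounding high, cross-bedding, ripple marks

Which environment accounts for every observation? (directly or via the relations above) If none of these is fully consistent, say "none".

Testing each hypothesis:
(A) glacial outwash — does not account for cross-bedding
(B) aeolian dune field — rip-up clasts +; mud cracks -; matrix-supported -; cross-bedding +; graded bedding +; rounding low +; ripple marks +
(C) volcanic ash fall — does not account for rip-up clasts, mud cracks, cross-bedding, graded bedding, ripple marks
(D) reef margin — does not account for matrix-supported
(E) lacustrine delta — fails on rip-up clasts, mud cracks, matrix-supported, graded bedding, rounding low (predicts rounding high, not rounding low)
No candidate is consistent with all observations.

none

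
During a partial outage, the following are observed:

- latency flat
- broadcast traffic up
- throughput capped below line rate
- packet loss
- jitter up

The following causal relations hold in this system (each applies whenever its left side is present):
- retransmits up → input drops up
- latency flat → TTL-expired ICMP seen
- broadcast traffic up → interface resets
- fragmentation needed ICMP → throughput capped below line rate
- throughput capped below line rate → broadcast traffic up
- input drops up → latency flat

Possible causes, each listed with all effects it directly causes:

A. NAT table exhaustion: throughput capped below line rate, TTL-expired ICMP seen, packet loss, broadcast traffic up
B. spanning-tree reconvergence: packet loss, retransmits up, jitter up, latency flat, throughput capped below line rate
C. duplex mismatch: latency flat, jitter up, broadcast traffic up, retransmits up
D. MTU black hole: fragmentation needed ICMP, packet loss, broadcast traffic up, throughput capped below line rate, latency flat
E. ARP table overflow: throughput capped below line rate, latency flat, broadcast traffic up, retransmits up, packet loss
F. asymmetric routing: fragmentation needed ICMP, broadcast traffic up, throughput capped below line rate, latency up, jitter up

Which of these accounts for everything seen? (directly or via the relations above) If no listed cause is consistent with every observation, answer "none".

Checking each candidate against the observations:
(A) NAT table exhaustion — does not account for latency flat, jitter up
(B) spanning-tree reconvergence — accounts for every observation (broadcast traffic up through throughput capped below line rate → broadcast traffic up)
(C) duplex mismatch — latency flat ✓; broadcast traffic up ✓; throughput capped below line rate ✗; packet loss ✗; jitter up ✓
(D) MTU black hole — does not account for jitter up
(E) ARP table overflow — latency flat ✓; broadcast traffic up ✓; throughput capped below line rate ✓; packet loss ✓; jitter up ✗
(F) asymmetric routing — fails on latency flat, packet loss (predicts latency up, not latency flat)
(B) alone accounts for all the evidence.

B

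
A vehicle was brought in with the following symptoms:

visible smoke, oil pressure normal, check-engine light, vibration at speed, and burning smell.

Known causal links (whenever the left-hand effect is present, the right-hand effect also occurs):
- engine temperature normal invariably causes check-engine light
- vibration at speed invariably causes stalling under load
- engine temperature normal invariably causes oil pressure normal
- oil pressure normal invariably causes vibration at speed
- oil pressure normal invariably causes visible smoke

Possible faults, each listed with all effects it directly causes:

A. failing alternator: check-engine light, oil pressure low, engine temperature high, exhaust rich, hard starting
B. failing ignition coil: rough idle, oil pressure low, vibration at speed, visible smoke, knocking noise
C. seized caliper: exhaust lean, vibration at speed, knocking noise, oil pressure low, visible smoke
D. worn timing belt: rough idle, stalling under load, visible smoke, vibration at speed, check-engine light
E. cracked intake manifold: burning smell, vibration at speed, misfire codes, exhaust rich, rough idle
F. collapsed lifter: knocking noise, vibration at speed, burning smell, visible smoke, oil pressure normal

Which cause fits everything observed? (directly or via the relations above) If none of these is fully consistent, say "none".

For each candidate, compare predicted effects to what was observed:
(A) failing alternator — visible smoke NO; oil pressure normal NO; check-engine light yes; vibration at speed NO; burning smell NO
(B) failing ignition coil — visible smoke yes; oil pressure normal NO; check-engine light NO; vibration at speed yes; burning smell NO
(C) seized caliper — fails on oil pressure normal, check-engine light, burning smell (predicts oil pressure low, not oil pressure normal)
(D) worn timing belt — visible smoke yes; oil pressure normal NO; check-engine light yes; vibration at speed yes; burning smell NO
(E) cracked intake manifold — visible smoke NO; oil pressure normal NO; check-engine light NO; vibration at speed yes; burning smell yes
(F) collapsed lifter — does not account for check-engine light
None of the listed candidates fits everything.

none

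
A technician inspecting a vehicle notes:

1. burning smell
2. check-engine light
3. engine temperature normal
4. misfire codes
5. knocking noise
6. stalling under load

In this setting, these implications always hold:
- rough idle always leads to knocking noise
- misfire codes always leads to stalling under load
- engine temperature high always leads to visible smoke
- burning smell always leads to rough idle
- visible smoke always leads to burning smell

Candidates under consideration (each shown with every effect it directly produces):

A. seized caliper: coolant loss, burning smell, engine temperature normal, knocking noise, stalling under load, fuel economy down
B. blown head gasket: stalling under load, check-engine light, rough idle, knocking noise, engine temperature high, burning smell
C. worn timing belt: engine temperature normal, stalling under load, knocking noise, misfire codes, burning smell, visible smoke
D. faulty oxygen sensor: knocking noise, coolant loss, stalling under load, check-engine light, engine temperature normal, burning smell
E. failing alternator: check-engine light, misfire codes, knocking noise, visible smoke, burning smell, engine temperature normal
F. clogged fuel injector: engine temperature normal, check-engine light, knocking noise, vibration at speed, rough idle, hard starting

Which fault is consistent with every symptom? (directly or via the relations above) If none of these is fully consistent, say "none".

Testing each hypothesis:
(A) seized caliper — does not account for check-engine light, misfire codes
(B) blown head gasket — fails on engine temperature normal, misfire codes (predicts engine temperature high, not engine temperature normal)
(C) worn timing belt — burning smell match; check-engine light miss; engine temperature normal match; misfire codes match; knocking noise match; stalling under load match
(D) faulty oxygen sensor — burning smell match; check-engine light match; engine temperature normal match; misfire codes miss; knocking noise match; stalling under load match
(E) failing alternator — accounts for every observation (stalling under load through misfire codes → stalling under load)
(F) clogged fuel injector — does not account for burning smell, misfire codes, stalling under load
(E) alone accounts for all the evidence.

E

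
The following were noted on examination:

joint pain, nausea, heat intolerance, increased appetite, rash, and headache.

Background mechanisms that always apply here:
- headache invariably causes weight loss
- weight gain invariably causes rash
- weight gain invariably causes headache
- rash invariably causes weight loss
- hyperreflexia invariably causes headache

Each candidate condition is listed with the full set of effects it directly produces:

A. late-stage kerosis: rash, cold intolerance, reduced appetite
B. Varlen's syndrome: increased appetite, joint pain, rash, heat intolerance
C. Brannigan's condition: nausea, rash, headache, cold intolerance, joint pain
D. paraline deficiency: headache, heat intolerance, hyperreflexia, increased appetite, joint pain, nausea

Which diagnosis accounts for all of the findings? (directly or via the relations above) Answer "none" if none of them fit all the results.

Testing each hypothesis:
(A) late-stage kerosis — joint pain -; nausea -; heat intolerance -; increased appetite -; rash +; headache -
(B) Varlen's syndrome — does not account for nausea, headache
(C) Brannigan's condition — fails on heat intolerance, increased appetite (predicts cold intolerance, not heat intolerance)
(D) paraline deficiency — does not account for rash
None of the listed candidates fits everything.

none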